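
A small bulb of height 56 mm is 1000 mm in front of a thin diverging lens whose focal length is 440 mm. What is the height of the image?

For a diverging lens, f = -440 mm.
1/d_i = 1/f − 1/d_o = 1/(-440.0) − 1/(1000) = -0.003273, so d_i = -305.6 mm.
m = −d_i/d_o = +0.3056.
|h_i| = |m|·h_o = 0.3056 × 56 = 17.1 mm. The image is virtual, upright and reduced, on the same side as the object.

17.1 mm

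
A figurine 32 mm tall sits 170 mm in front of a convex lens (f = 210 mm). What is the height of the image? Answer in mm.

1/d_i = 1/f − 1/d_o = 1/(210.0) − 1/(170) = -0.001120, so d_i = -892.5 mm.
m = −d_i/d_o = +5.250.
|h_i| = |m|·h_o = 5.250 × 32 = 168 mm. The image is virtual, upright and enlarged, on the same side as the object.

168 mm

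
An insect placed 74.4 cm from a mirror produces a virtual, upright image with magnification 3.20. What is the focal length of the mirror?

f = 108 cm (concave)

m = −d_i/d_o ⇒ d_i = −m·d_o = −(+3.20)·(74.4) = -238.1 cm.
1/f = 1/d_o + 1/d_i = 1/(74.4) + 1/(-238.1) = 0.009241, so f = 108 cm.
Since f is positive, the mirror is concave.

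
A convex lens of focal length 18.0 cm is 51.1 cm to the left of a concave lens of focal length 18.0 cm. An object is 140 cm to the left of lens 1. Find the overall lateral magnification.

Lens 1: 1/d_i1 = 1/(18.0) − 1/(140) = 0.04841, so d_i1 = 20.66 cm; m₁ = −d_i1/d_o1 = -0.1476.
d_o2 = 51.1 − (20.66) = 30.44 cm.
f₂ = −18.0 cm (diverging).
Lens 2: 1/d_i2 = 1/(-18.0) − 1/(30.44) = -0.08841, so d_i2 = -11.31 cm; m₂ = −d_i2/d_o2 = +0.3716.
m = m₁·m₂ = (-0.1476)(+0.3716) = -0.0548.

m = -0.0548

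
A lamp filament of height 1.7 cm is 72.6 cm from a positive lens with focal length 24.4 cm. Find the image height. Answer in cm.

0.861 cm

1/d_i = 1/f − 1/d_o = 1/(24.40) − 1/(72.6) = 0.02721, so d_i = 36.75 cm.
m = −d_i/d_o = -0.5062.
|h_i| = |m|·h_o = 0.5062 × 1.7 = 0.861 cm. The image is real, inverted and reduced, on the far side of the lens.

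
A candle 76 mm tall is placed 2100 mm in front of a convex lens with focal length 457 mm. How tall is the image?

21.1 mm

1/d_i = 1/f − 1/d_o = 1/(457.0) − 1/(2100) = 0.001712, so d_i = 584.1 mm.
m = −d_i/d_o = -0.2781.
|h_i| = |m|·h_o = 0.2781 × 76 = 21.1 mm. The image is real, inverted and reduced, on the far side of the lens.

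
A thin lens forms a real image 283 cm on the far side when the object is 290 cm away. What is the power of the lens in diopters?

d_i = +283 cm.
1/f = 1/d_o + 1/d_i = 1/(290) + 1/(283) = 0.006982 cm⁻¹.
f = 143.2 cm = 1.432 m, so P = 1/f = +0.698 D.

P = +0.698 D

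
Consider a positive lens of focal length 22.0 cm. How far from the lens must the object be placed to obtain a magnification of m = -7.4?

m = −d_i/d_o ⇒ d_i = −m·d_o.
1/f = 1/d_o + 1/d_i = 1/d_o − 1/(m·d_o) = (1 − 1/m)/d_o, so d_o = f(1 − 1/m) = (22.00)(1 − 1/(-7.4)) = 25.0 cm.

25.0 cm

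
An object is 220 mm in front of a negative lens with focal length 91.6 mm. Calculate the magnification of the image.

For a negative lens, f = -91.6 mm.
1/d_i = 1/f − 1/d_o = 1/(-91.60) − 1/(220) = -0.01546, so d_i = -64.67 mm.
m = −d_i/d_o = −(-64.67)/(220) = +0.294.
The image is virtual, upright and reduced, on the same side as the object.

m = +0.294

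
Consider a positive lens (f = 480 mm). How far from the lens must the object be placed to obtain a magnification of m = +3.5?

343 mm

m = −d_i/d_o ⇒ d_i = −m·d_o.
1/f = 1/d_o + 1/d_i = 1/d_o − 1/(m·d_o) = (1 − 1/m)/d_o, so d_o = f(1 − 1/m) = (480.0)(1 − 1/(+3.5)) = 343 mm.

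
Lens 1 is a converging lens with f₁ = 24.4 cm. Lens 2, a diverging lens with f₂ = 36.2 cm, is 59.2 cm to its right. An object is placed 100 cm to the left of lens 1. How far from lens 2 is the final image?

Lens 1: 1/d_i1 = 1/f₁ − 1/d_o1 = 1/(24.4) − 1/(100) = 0.03098, so d_i1 = 32.28 cm.
The intermediate image is 32.28 cm to the right of lens 1, which is 59.2 − (32.28) = 26.92 cm to the left of lens 2, so d_o2 = +26.92 cm.
Lens 2 is diverging, so f₂ = −36.2 cm.
Lens 2: 1/d_i2 = 1/f₂ − 1/d_o2 = 1/(-36.2) − 1/(26.92) = -0.06477, so d_i2 = -15.4 cm.
The final image is virtual, 15.4 cm to the left of lens 2 (overall magnification ≈ -0.19).

15.4 cm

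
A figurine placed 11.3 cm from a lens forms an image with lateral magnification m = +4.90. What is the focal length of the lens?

m = −d_i/d_o ⇒ d_i = −m·d_o = −(+4.90)·(11.3) = -55.37 cm.
1/f = 1/d_o + 1/d_i = 1/(11.3) + 1/(-55.37) = 0.07044, so f = 14.2 cm.
Since f is positive, the lens is converging.

f = 14.2 cm (converging)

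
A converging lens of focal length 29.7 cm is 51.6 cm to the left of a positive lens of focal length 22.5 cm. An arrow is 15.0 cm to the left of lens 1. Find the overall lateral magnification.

Lens 1: 1/d_i1 = 1/(29.7) − 1/(15.0) = -0.03300, so d_i1 = -30.31 cm; m₁ = −d_i1/d_o1 = +2.021.
d_o2 = 51.6 − (-30.31) = 81.91 cm.
Lens 2: 1/d_i2 = 1/(22.5) − 1/(81.91) = 0.03224, so d_i2 = 31.02 cm; m₂ = −d_i2/d_o2 = -0.3787.
m = m₁·m₂ = (+2.021)(-0.3787) = -0.765.

m = -0.765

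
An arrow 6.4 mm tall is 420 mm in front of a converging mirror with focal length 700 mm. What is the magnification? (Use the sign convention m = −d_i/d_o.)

m = +2.50

1/d_i = 1/f − 1/d_o = 1/(700.0) − 1/(420) = -0.0009524, so d_i = -1050 mm.
m = −d_i/d_o = −(-1050)/(420) = +2.50.
The image is virtual, upright and enlarged, behind the mirror.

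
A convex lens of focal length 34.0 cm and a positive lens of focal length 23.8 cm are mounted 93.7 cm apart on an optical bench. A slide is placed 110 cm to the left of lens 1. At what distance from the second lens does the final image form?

51.2 cm

Lens 1: 1/d_i1 = 1/f₁ − 1/d_o1 = 1/(34.0) − 1/(110) = 0.02032, so d_i1 = 49.21 cm.
The intermediate image is 49.21 cm to the right of lens 1, which is 93.7 − (49.21) = 44.49 cm to the left of lens 2, so d_o2 = +44.49 cm.
Lens 2: 1/d_i2 = 1/f₂ − 1/d_o2 = 1/(23.8) − 1/(44.49) = 0.01954, so d_i2 = 51.2 cm.
The final image is real, 51.2 cm to the right of lens 2 (overall magnification ≈ 0.51).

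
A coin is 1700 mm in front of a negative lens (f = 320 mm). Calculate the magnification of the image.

For a negative lens, f = -320 mm.
1/d_i = 1/f − 1/d_o = 1/(-320.0) − 1/(1700) = -0.003713, so d_i = -269.3 mm.
m = −d_i/d_o = −(-269.3)/(1700) = +0.158.
The image is virtual, upright and reduced, on the same side as the object.

m = +0.158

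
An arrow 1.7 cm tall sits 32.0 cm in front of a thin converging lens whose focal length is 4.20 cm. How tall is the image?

1/d_i = 1/f − 1/d_o = 1/(4.200) − 1/(32.0) = 0.2068, so d_i = 4.835 cm.
m = −d_i/d_o = -0.1511.
|h_i| = |m|·h_o = 0.1511 × 1.7 = 0.257 cm. The image is real, inverted and reduced, on the far side of the lens.

0.257 cm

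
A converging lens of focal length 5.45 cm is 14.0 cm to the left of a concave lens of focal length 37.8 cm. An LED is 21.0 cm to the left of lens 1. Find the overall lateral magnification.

Lens 1: 1/d_i1 = 1/(5.45) − 1/(21.0) = 0.1359, so d_i1 = 7.360 cm; m₁ = −d_i1/d_o1 = -0.3505.
d_o2 = 14.0 − (7.360) = 6.640 cm.
f₂ = −37.8 cm (diverging).
Lens 2: 1/d_i2 = 1/(-37.8) − 1/(6.640) = -0.1771, so d_i2 = -5.648 cm; m₂ = −d_i2/d_o2 = +0.8506.
m = m₁·m₂ = (-0.3505)(+0.8506) = -0.298.

m = -0.298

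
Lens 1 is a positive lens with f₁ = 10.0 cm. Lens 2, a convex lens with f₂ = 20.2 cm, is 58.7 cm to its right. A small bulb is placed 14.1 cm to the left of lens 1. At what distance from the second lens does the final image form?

Lens 1: 1/d_i1 = 1/f₁ − 1/d_o1 = 1/(10.0) − 1/(14.1) = 0.02908, so d_i1 = 34.39 cm.
The intermediate image is 34.39 cm to the right of lens 1, which is 58.7 − (34.39) = 24.31 cm to the left of lens 2, so d_o2 = +24.31 cm.
Lens 2: 1/d_i2 = 1/f₂ − 1/d_o2 = 1/(20.2) − 1/(24.31) = 0.008370, so d_i2 = 119 cm.
The final image is real, 119 cm to the right of lens 2 (overall magnification ≈ 12).

119 cm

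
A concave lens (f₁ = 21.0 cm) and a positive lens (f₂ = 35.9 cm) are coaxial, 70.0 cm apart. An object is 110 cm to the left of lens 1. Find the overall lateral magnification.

f₁ = −21.0 cm (diverging).
Lens 1: 1/d_i1 = 1/(-21.0) − 1/(110) = -0.05671, so d_i1 = -17.63 cm; m₁ = −d_i1/d_o1 = +0.1603.
d_o2 = 70.0 − (-17.63) = 87.63 cm.
Lens 2: 1/d_i2 = 1/(35.9) − 1/(87.63) = 0.01644, so d_i2 = 60.81 cm; m₂ = −d_i2/d_o2 = -0.6940.
m = m₁·m₂ = (+0.1603)(-0.6940) = -0.111.

m = -0.111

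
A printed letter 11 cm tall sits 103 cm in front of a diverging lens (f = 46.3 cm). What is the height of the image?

3.41 cm

For a diverging lens, f = -46.3 cm.
1/d_i = 1/f − 1/d_o = 1/(-46.30) − 1/(103) = -0.03131, so d_i = -31.94 cm.
m = −d_i/d_o = +0.3101.
|h_i| = |m|·h_o = 0.3101 × 11 = 3.41 cm. The image is virtual, upright and reduced, on the same side as the object.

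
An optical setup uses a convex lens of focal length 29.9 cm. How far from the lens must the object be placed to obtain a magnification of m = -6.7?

m = −d_i/d_o ⇒ d_i = −m·d_o.
1/f = 1/d_o + 1/d_i = 1/d_o − 1/(m·d_o) = (1 − 1/m)/d_o, so d_o = f(1 − 1/m) = (29.90)(1 − 1/(-6.7)) = 34.4 cm.

34.4 cm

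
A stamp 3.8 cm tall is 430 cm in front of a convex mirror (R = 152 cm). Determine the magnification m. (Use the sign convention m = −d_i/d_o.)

m = +0.150

f = R/2 = 152/2 = 76.00 cm; for a convex mirror, f = -76.00 cm.
1/d_i = 1/f − 1/d_o = 1/(-76.00) − 1/(430) = -0.01548, so d_i = -64.58 cm.
m = −d_i/d_o = −(-64.58)/(430) = +0.150.
The image is virtual, upright and reduced, behind the mirror.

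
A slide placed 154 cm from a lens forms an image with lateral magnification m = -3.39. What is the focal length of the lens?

m = −d_i/d_o ⇒ d_i = −m·d_o = −(-3.39)·(154) = 522.1 cm.
1/f = 1/d_o + 1/d_i = 1/(154) + 1/(522.1) = 0.008409, so f = 119 cm.
Since f is positive, the lens is converging.

f = 119 cm (converging)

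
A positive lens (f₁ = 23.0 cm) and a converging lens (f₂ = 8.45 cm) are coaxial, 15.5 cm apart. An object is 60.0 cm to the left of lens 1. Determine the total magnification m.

m = -0.174

Lens 1: 1/d_i1 = 1/(23.0) − 1/(60.0) = 0.02681, so d_i1 = 37.30 cm; m₁ = −d_i1/d_o1 = -0.6217.
d_o2 = 15.5 − (37.30) = -21.80 cm (virtual object).
Lens 2: 1/d_i2 = 1/(8.45) − 1/(-21.80) = 0.1642, so d_i2 = 6.090 cm; m₂ = −d_i2/d_o2 = +0.2793.
m = m₁·m₂ = (-0.6217)(+0.2793) = -0.174.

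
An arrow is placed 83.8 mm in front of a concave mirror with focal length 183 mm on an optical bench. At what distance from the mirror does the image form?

Mirror equation: 1/s_i = 1/f − 1/s_o = 1/(183.0) − 1/(83.8) = 0.005464 − 0.01193 = -0.006469, so s_i = -155 mm.
The image is virtual, upright and enlarged, behind the mirror.

155 mm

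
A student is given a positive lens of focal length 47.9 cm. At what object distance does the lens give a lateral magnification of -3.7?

60.8 cm

m = −d_i/d_o ⇒ d_i = −m·d_o.
1/f = 1/d_o + 1/d_i = 1/d_o − 1/(m·d_o) = (1 − 1/m)/d_o, so d_o = f(1 − 1/m) = (47.90)(1 − 1/(-3.7)) = 60.8 cm.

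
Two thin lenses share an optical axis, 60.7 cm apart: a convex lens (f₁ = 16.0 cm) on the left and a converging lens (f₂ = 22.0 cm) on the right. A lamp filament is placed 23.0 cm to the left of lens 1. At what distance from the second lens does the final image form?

12.9 cm

Lens 1: 1/d_i1 = 1/f₁ − 1/d_o1 = 1/(16.0) − 1/(23.0) = 0.01902, so d_i1 = 52.57 cm.
The intermediate image is 52.57 cm to the right of lens 1, which is 60.7 − (52.57) = 8.130 cm to the left of lens 2, so d_o2 = +8.130 cm.
Lens 2: 1/d_i2 = 1/f₂ − 1/d_o2 = 1/(22.0) − 1/(8.130) = -0.07755, so d_i2 = -12.9 cm.
The final image is virtual, 12.9 cm to the left of lens 2 (overall magnification ≈ -3.6).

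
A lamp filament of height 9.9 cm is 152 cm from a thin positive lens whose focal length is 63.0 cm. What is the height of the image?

1/d_i = 1/f − 1/d_o = 1/(63.00) − 1/(152) = 0.009294, so d_i = 107.6 cm.
m = −d_i/d_o = -0.7079.
|h_i| = |m|·h_o = 0.7079 × 9.9 = 7.01 cm. The image is real, inverted and reduced, on the far side of the lens.

7.01 cm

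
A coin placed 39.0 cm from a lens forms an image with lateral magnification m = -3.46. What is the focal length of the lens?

f = 30.3 cm (converging)

m = −d_i/d_o ⇒ d_i = −m·d_o = −(-3.46)·(39.0) = 134.9 cm.
1/f = 1/d_o + 1/d_i = 1/(39.0) + 1/(134.9) = 0.03305, so f = 30.3 cm.
Since f is positive, the lens is converging.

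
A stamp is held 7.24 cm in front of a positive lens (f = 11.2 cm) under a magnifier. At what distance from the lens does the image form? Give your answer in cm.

20.5 cm

Lens equation: 1/s_i = 1/f − 1/s_o = 1/(11.20) − 1/(7.24) = 0.08929 − 0.1381 = -0.04884, so s_i = -20.5 cm.
The image is virtual, upright and enlarged, on the same side as the object.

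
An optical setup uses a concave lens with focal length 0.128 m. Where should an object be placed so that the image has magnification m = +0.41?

0.184 m

For a concave lens, f = -0.128 m.
m = −d_i/d_o ⇒ d_i = −m·d_o.
1/f = 1/d_o + 1/d_i = 1/d_o − 1/(m·d_o) = (1 − 1/m)/d_o, so d_o = f(1 − 1/m) = (-0.1280)(1 − 1/(+0.41)) = 0.184 m.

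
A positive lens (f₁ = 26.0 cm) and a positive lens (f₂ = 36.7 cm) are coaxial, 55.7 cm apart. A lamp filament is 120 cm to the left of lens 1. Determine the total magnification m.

m = -0.715

Lens 1: 1/d_i1 = 1/(26.0) − 1/(120) = 0.03013, so d_i1 = 33.19 cm; m₁ = −d_i1/d_o1 = -0.2766.
d_o2 = 55.7 − (33.19) = 22.51 cm.
Lens 2: 1/d_i2 = 1/(36.7) − 1/(22.51) = -0.01718, so d_i2 = -58.22 cm; m₂ = −d_i2/d_o2 = +2.586.
m = m₁·m₂ = (-0.2766)(+2.586) = -0.715.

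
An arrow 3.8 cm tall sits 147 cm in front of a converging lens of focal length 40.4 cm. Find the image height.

1.44 cm

1/d_i = 1/f − 1/d_o = 1/(40.40) − 1/(147) = 0.01795, so d_i = 55.71 cm.
m = −d_i/d_o = -0.3790.
|h_i| = |m|·h_o = 0.3790 × 3.8 = 1.44 cm. The image is real, inverted and reduced, on the far side of the lens.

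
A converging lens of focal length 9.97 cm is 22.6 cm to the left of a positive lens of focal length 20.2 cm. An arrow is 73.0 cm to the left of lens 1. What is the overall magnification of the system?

Lens 1: 1/d_i1 = 1/(9.97) − 1/(73.0) = 0.08660, so d_i1 = 11.55 cm; m₁ = −d_i1/d_o1 = -0.1582.
d_o2 = 22.6 − (11.55) = 11.05 cm.
Lens 2: 1/d_i2 = 1/(20.2) − 1/(11.05) = -0.04099, so d_i2 = -24.39 cm; m₂ = −d_i2/d_o2 = +2.208.
m = m₁·m₂ = (-0.1582)(+2.208) = -0.349.

m = -0.349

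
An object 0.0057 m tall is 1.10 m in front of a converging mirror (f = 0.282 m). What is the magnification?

m = -0.345

1/d_i = 1/f − 1/d_o = 1/(0.2820) − 1/(1.10) = 2.637, so d_i = 0.3792 m.
m = −d_i/d_o = −(0.3792)/(1.10) = -0.345.
The image is real, inverted and reduced, in front of the mirror.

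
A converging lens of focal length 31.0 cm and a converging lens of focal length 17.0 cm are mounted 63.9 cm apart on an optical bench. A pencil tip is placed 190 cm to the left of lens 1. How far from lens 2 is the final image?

46.3 cm

Lens 1: 1/d_i1 = 1/f₁ − 1/d_o1 = 1/(31.0) − 1/(190) = 0.02699, so d_i1 = 37.04 cm.
The intermediate image is 37.04 cm to the right of lens 1, which is 63.9 − (37.04) = 26.86 cm to the left of lens 2, so d_o2 = +26.86 cm.
Lens 2: 1/d_i2 = 1/f₂ − 1/d_o2 = 1/(17.0) − 1/(26.86) = 0.02159, so d_i2 = 46.3 cm.
The final image is real, 46.3 cm to the right of lens 2 (overall magnification ≈ 0.34).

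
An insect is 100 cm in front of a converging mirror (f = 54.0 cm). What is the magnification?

1/d_i = 1/f − 1/d_o = 1/(54.00) − 1/(100) = 0.008519, so d_i = 117.4 cm.
m = −d_i/d_o = −(117.4)/(100) = -1.17.
The image is real, inverted and enlarged, in front of the mirror.

m = -1.17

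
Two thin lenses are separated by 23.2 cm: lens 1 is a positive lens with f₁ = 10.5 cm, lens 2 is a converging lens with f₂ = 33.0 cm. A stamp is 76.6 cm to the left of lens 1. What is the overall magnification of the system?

m = -0.239

Lens 1: 1/d_i1 = 1/(10.5) − 1/(76.6) = 0.08218, so d_i1 = 12.17 cm; m₁ = −d_i1/d_o1 = -0.1589.
d_o2 = 23.2 − (12.17) = 11.03 cm.
Lens 2: 1/d_i2 = 1/(33.0) − 1/(11.03) = -0.06036, so d_i2 = -16.57 cm; m₂ = −d_i2/d_o2 = +1.502.
m = m₁·m₂ = (-0.1589)(+1.502) = -0.239.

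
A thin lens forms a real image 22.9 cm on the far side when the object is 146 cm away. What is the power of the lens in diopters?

P = +5.05 D

d_i = +22.9 cm.
1/f = 1/d_o + 1/d_i = 1/(146) + 1/(22.9) = 0.05052 cm⁻¹.
f = 19.80 cm = 0.1980 m, so P = 1/f = +5.05 D.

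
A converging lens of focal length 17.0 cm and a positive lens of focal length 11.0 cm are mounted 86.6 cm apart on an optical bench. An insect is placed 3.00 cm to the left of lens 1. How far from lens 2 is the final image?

Lens 1: 1/d_i1 = 1/f₁ − 1/d_o1 = 1/(17.0) − 1/(3.00) = -0.2745, so d_i1 = -3.643 cm.
The intermediate image is 3.643 cm to the left of lens 1 (virtual), which is 86.6 − (-3.643) = 90.24 cm to the left of lens 2, so d_o2 = +90.24 cm.
Lens 2: 1/d_i2 = 1/f₂ − 1/d_o2 = 1/(11.0) − 1/(90.24) = 0.07983, so d_i2 = 12.5 cm.
The final image is real, 12.5 cm to the right of lens 2 (overall magnification ≈ -0.17).

12.5 cm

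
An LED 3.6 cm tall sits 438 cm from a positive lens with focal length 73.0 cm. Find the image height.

1/d_i = 1/f − 1/d_o = 1/(73.00) − 1/(438) = 0.01142, so d_i = 87.60 cm.
m = −d_i/d_o = -0.2000.
|h_i| = |m|·h_o = 0.2000 × 3.6 = 0.720 cm. The image is real, inverted and reduced, on the far side of the lens.

0.720 cm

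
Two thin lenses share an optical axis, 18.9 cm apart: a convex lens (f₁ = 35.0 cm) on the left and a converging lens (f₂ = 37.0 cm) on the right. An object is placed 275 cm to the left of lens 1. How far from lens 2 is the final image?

Lens 1: 1/d_i1 = 1/f₁ − 1/d_o1 = 1/(35.0) − 1/(275) = 0.02494, so d_i1 = 40.10 cm.
The intermediate image is 40.10 cm to the right of lens 1, which lies 21.20 cm to the right of lens 2 — a virtual object — so d_o2 = −21.20 cm.
Lens 2: 1/d_i2 = 1/f₂ − 1/d_o2 = 1/(37.0) − 1/(-21.20) = 0.07420, so d_i2 = 13.5 cm.
The final image is real, 13.5 cm to the right of lens 2 (overall magnification ≈ -0.093).

13.5 cm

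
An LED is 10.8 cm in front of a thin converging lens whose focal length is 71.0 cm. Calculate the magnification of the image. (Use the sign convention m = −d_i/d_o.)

m = +1.18

1/d_i = 1/f − 1/d_o = 1/(71.00) − 1/(10.8) = -0.07851, so d_i = -12.74 cm.
m = −d_i/d_o = −(-12.74)/(10.8) = +1.18.
The image is virtual, upright and enlarged, on the same side as the object.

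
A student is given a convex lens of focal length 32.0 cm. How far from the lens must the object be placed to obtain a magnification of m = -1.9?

m = −d_i/d_o ⇒ d_i = −m·d_o.
1/f = 1/d_o + 1/d_i = 1/d_o − 1/(m·d_o) = (1 − 1/m)/d_o, so d_o = f(1 − 1/m) = (32.00)(1 − 1/(-1.9)) = 48.8 cm.

48.8 cm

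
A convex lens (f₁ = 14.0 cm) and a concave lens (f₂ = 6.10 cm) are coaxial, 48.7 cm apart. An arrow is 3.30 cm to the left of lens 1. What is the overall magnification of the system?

m = +0.135

Lens 1: 1/d_i1 = 1/(14.0) − 1/(3.30) = -0.2316, so d_i1 = -4.318 cm; m₁ = −d_i1/d_o1 = +1.308.
d_o2 = 48.7 − (-4.318) = 53.02 cm.
f₂ = −6.10 cm (diverging).
Lens 2: 1/d_i2 = 1/(-6.10) − 1/(53.02) = -0.1828, so d_i2 = -5.471 cm; m₂ = −d_i2/d_o2 = +0.1032.
m = m₁·m₂ = (+1.308)(+0.1032) = +0.135.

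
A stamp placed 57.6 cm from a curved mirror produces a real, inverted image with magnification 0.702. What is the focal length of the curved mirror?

f = 23.8 cm (concave)

m = −d_i/d_o ⇒ d_i = −m·d_o = −(-0.702)·(57.6) = 40.44 cm.
1/f = 1/d_o + 1/d_i = 1/(57.6) + 1/(40.44) = 0.04209, so f = 23.8 cm.
Since f is positive, the curved mirror is concave.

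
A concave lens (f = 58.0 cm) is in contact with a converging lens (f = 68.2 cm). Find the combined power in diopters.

P₁ = 1/f₁ = 1/(-0.580 m) = -1.724 D; P₂ = 1/f₂ = 1/(0.682 m) = +1.466 D.
For thin lenses in contact, P = P₁ + P₂ = (-1.724) + (+1.466) = -0.258 D.

P = -0.258 D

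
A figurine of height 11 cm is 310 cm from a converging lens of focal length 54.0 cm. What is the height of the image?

2.32 cm

1/d_i = 1/f − 1/d_o = 1/(54.00) − 1/(310) = 0.01529, so d_i = 65.39 cm.
m = −d_i/d_o = -0.2109.
|h_i| = |m|·h_o = 0.2109 × 11 = 2.32 cm. The image is real, inverted and reduced, on the far side of the lens.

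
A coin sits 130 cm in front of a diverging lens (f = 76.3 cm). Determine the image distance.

48.1 cm

For a diverging lens, f = -76.3 cm.
Thin-lens equation: 1/q = 1/f − 1/p = 1/(-76.30) − 1/(130) = -0.01311 − 0.007692 = -0.02080, so q = -48.1 cm.
The image is virtual, upright and reduced, on the same side as the object.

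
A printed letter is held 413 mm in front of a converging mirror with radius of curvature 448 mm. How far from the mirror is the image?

489 mm

f = R/2 = 448/2 = 224.0 mm.
Mirror equation: 1/d_i = 1/f − 1/d_o = 1/(224.0) − 1/(413) = 0.004464 − 0.002421 = 0.002043, so d_i = 489 mm.
The image is real, inverted and enlarged, in front of the mirror.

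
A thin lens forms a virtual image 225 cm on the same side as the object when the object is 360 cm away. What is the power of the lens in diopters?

P = -0.167 D

Virtual image ⇒ d_i = −225 cm.
1/f = 1/d_o + 1/d_i = 1/(360) + 1/(-225) = -0.001667 cm⁻¹.
f = -600.0 cm = -6.000 m, so P = 1/f = -0.167 D.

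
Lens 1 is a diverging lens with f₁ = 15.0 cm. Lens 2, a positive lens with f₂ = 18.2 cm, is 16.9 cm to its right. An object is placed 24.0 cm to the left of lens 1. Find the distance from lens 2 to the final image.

60.0 cm

Lens 1 is diverging, so f₁ = −15.0 cm.
Lens 1: 1/d_i1 = 1/f₁ − 1/d_o1 = 1/(-15.0) − 1/(24.0) = -0.1083, so d_i1 = -9.231 cm.
The intermediate image is 9.231 cm to the left of lens 1 (virtual), which is 16.9 − (-9.231) = 26.13 cm to the left of lens 2, so d_o2 = +26.13 cm.
Lens 2: 1/d_i2 = 1/f₂ − 1/d_o2 = 1/(18.2) − 1/(26.13) = 0.01667, so d_i2 = 60.0 cm.
The final image is real, 60.0 cm to the right of lens 2 (overall magnification ≈ -0.88).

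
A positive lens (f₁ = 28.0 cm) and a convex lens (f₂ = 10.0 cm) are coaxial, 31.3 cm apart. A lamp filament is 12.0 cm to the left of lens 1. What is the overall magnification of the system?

Lens 1: 1/d_i1 = 1/(28.0) − 1/(12.0) = -0.04762, so d_i1 = -21.00 cm; m₁ = −d_i1/d_o1 = +1.750.
d_o2 = 31.3 − (-21.00) = 52.30 cm.
Lens 2: 1/d_i2 = 1/(10.0) − 1/(52.30) = 0.08088, so d_i2 = 12.36 cm; m₂ = −d_i2/d_o2 = -0.2364.
m = m₁·m₂ = (+1.750)(-0.2364) = -0.414.

m = -0.414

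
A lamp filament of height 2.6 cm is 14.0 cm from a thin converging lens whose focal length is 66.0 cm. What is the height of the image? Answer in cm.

1/d_i = 1/f − 1/d_o = 1/(66.00) − 1/(14.0) = -0.05628, so d_i = -17.77 cm.
m = −d_i/d_o = +1.269.
|h_i| = |m|·h_o = 1.269 × 2.6 = 3.30 cm. The image is virtual, upright and enlarged, on the same side as the object.

3.30 cm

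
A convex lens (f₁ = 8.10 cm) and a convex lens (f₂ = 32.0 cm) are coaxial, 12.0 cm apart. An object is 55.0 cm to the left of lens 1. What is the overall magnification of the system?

m = -0.187

Lens 1: 1/d_i1 = 1/(8.10) − 1/(55.0) = 0.1053, so d_i1 = 9.499 cm; m₁ = −d_i1/d_o1 = -0.1727.
d_o2 = 12.0 − (9.499) = 2.501 cm.
Lens 2: 1/d_i2 = 1/(32.0) − 1/(2.501) = -0.3686, so d_i2 = -2.713 cm; m₂ = −d_i2/d_o2 = +1.085.
m = m₁·m₂ = (-0.1727)(+1.085) = -0.187.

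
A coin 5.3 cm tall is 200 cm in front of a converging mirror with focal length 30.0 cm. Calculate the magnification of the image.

m = -0.176

1/d_i = 1/f − 1/d_o = 1/(30.00) − 1/(200) = 0.02833, so d_i = 35.29 cm.
m = −d_i/d_o = −(35.29)/(200) = -0.176.
The image is real, inverted and reduced, in front of the mirror.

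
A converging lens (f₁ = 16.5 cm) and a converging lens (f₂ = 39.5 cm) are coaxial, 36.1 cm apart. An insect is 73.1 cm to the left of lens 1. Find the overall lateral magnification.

Lens 1: 1/d_i1 = 1/(16.5) − 1/(73.1) = 0.04693, so d_i1 = 21.31 cm; m₁ = −d_i1/d_o1 = -0.2915.
d_o2 = 36.1 − (21.31) = 14.79 cm.
Lens 2: 1/d_i2 = 1/(39.5) − 1/(14.79) = -0.04230, so d_i2 = -23.64 cm; m₂ = −d_i2/d_o2 = +1.599.
m = m₁·m₂ = (-0.2915)(+1.599) = -0.466.

m = -0.466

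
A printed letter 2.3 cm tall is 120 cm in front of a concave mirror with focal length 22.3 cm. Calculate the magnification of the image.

1/d_i = 1/f − 1/d_o = 1/(22.30) − 1/(120) = 0.03651, so d_i = 27.39 cm.
m = −d_i/d_o = −(27.39)/(120) = -0.228.
The image is real, inverted and reduced, in front of the mirror.

m = -0.228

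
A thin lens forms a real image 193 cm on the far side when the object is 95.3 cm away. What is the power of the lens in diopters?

P = +1.57 D

d_i = +193 cm.
1/f = 1/d_o + 1/d_i = 1/(95.3) + 1/(193) = 0.01567 cm⁻¹.
f = 63.80 cm = 0.6380 m, so P = 1/f = +1.57 D.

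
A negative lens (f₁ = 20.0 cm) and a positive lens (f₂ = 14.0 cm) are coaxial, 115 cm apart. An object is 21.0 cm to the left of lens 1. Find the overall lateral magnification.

m = -0.0614

f₁ = −20.0 cm (diverging).
Lens 1: 1/d_i1 = 1/(-20.0) − 1/(21.0) = -0.09762, so d_i1 = -10.24 cm; m₁ = −d_i1/d_o1 = +0.4876.
d_o2 = 115 − (-10.24) = 125.2 cm.
Lens 2: 1/d_i2 = 1/(14.0) − 1/(125.2) = 0.06344, so d_i2 = 15.76 cm; m₂ = −d_i2/d_o2 = -0.1259.
m = m₁·m₂ = (+0.4876)(-0.1259) = -0.0614.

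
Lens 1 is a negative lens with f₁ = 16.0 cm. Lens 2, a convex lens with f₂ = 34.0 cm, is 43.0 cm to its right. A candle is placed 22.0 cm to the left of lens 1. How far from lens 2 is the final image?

Lens 1 is diverging, so f₁ = −16.0 cm.
Lens 1: 1/d_i1 = 1/f₁ − 1/d_o1 = 1/(-16.0) − 1/(22.0) = -0.1080, so d_i1 = -9.263 cm.
The intermediate image is 9.263 cm to the left of lens 1 (virtual), which is 43.0 − (-9.263) = 52.26 cm to the left of lens 2, so d_o2 = +52.26 cm.
Lens 2: 1/d_i2 = 1/f₂ − 1/d_o2 = 1/(34.0) − 1/(52.26) = 0.01028, so d_i2 = 97.3 cm.
The final image is real, 97.3 cm to the right of lens 2 (overall magnification ≈ -0.78).

97.3 cm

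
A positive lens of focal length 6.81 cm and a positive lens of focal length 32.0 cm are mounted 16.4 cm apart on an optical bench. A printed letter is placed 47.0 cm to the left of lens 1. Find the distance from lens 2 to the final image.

Lens 1: 1/d_i1 = 1/f₁ − 1/d_o1 = 1/(6.81) − 1/(47.0) = 0.1256, so d_i1 = 7.964 cm.
The intermediate image is 7.964 cm to the right of lens 1, which is 16.4 − (7.964) = 8.436 cm to the left of lens 2, so d_o2 = +8.436 cm.
Lens 2: 1/d_i2 = 1/f₂ − 1/d_o2 = 1/(32.0) − 1/(8.436) = -0.08729, so d_i2 = -11.5 cm.
The final image is virtual, 11.5 cm to the left of lens 2 (overall magnification ≈ -0.23).

11.5 cm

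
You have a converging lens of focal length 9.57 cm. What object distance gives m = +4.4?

7.40 cm

m = −d_i/d_o ⇒ d_i = −m·d_o.
1/f = 1/d_o + 1/d_i = 1/d_o − 1/(m·d_o) = (1 − 1/m)/d_o, so d_o = f(1 − 1/m) = (9.570)(1 − 1/(+4.4)) = 7.40 cm.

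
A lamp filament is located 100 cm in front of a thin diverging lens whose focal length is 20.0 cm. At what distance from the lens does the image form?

16.7 cm

For a diverging lens, f = -20.0 cm.
Lens equation: 1/s_i = 1/f − 1/s_o = 1/(-20.00) − 1/(100) = -0.05000 − 0.01000 = -0.06000, so s_i = -16.7 cm.
The image is virtual, upright and reduced, on the same side as the object.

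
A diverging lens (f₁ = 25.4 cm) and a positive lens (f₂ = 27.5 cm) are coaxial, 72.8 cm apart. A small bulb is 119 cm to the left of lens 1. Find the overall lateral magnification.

m = -0.0730

f₁ = −25.4 cm (diverging).
Lens 1: 1/d_i1 = 1/(-25.4) − 1/(119) = -0.04777, so d_i1 = -20.93 cm; m₁ = −d_i1/d_o1 = +0.1759.
d_o2 = 72.8 − (-20.93) = 93.73 cm.
Lens 2: 1/d_i2 = 1/(27.5) − 1/(93.73) = 0.02569, so d_i2 = 38.92 cm; m₂ = −d_i2/d_o2 = -0.4152.
m = m₁·m₂ = (+0.1759)(-0.4152) = -0.0730.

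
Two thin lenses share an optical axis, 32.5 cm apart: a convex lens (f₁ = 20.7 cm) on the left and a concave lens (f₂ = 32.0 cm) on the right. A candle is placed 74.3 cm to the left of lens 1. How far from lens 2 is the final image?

Lens 1: 1/d_i1 = 1/f₁ − 1/d_o1 = 1/(20.7) − 1/(74.3) = 0.03485, so d_i1 = 28.69 cm.
The intermediate image is 28.69 cm to the right of lens 1, which is 32.5 − (28.69) = 3.810 cm to the left of lens 2, so d_o2 = +3.810 cm.
Lens 2 is diverging, so f₂ = −32.0 cm.
Lens 2: 1/d_i2 = 1/f₂ − 1/d_o2 = 1/(-32.0) − 1/(3.810) = -0.2937, so d_i2 = -3.40 cm.
The final image is virtual, 3.40 cm to the left of lens 2 (overall magnification ≈ -0.35).

3.40 cm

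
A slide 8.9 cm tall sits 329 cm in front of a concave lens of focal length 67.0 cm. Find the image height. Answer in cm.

For a concave lens, f = -67.0 cm.
1/d_i = 1/f − 1/d_o = 1/(-67.00) − 1/(329) = -0.01796, so d_i = -55.66 cm.
m = −d_i/d_o = +0.1692.
|h_i| = |m|·h_o = 0.1692 × 8.9 = 1.51 cm. The image is virtual, upright and reduced, on the same side as the object.

1.51 cm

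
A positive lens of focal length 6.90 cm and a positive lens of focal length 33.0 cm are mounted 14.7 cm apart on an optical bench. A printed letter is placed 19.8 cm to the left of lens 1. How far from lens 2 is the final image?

Lens 1: 1/d_i1 = 1/f₁ − 1/d_o1 = 1/(6.90) − 1/(19.8) = 0.09442, so d_i1 = 10.59 cm.
The intermediate image is 10.59 cm to the right of lens 1, which is 14.7 − (10.59) = 4.110 cm to the left of lens 2, so d_o2 = +4.110 cm.
Lens 2: 1/d_i2 = 1/f₂ − 1/d_o2 = 1/(33.0) − 1/(4.110) = -0.2130, so d_i2 = -4.69 cm.
The final image is virtual, 4.69 cm to the left of lens 2 (overall magnification ≈ -0.61).

4.69 cm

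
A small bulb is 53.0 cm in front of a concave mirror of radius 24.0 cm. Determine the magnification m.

m = -0.293

f = R/2 = 24.0/2 = 12.00 cm.
1/d_i = 1/f − 1/d_o = 1/(12.00) − 1/(53.0) = 0.06447, so d_i = 15.51 cm.
m = −d_i/d_o = −(15.51)/(53.0) = -0.293.
The image is real, inverted and reduced, in front of the mirror.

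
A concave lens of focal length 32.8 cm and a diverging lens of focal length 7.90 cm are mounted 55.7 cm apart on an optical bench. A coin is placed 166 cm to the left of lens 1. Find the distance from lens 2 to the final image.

7.21 cm

Lens 1 is diverging, so f₁ = −32.8 cm.
Lens 1: 1/d_i1 = 1/f₁ − 1/d_o1 = 1/(-32.8) − 1/(166) = -0.03651, so d_i1 = -27.39 cm.
The intermediate image is 27.39 cm to the left of lens 1 (virtual), which is 55.7 − (-27.39) = 83.09 cm to the left of lens 2, so d_o2 = +83.09 cm.
Lens 2 is diverging, so f₂ = −7.90 cm.
Lens 2: 1/d_i2 = 1/f₂ − 1/d_o2 = 1/(-7.90) − 1/(83.09) = -0.1386, so d_i2 = -7.21 cm.
The final image is virtual, 7.21 cm to the left of lens 2 (overall magnification ≈ 0.014).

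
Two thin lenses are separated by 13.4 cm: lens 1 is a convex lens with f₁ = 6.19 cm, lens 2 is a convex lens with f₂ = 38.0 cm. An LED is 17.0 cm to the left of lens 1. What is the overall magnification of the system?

m = -0.634

Lens 1: 1/d_i1 = 1/(6.19) − 1/(17.0) = 0.1027, so d_i1 = 9.735 cm; m₁ = −d_i1/d_o1 = -0.5726.
d_o2 = 13.4 − (9.735) = 3.665 cm.
Lens 2: 1/d_i2 = 1/(38.0) − 1/(3.665) = -0.2465, so d_i2 = -4.056 cm; m₂ = −d_i2/d_o2 = +1.107.
m = m₁·m₂ = (-0.5726)(+1.107) = -0.634.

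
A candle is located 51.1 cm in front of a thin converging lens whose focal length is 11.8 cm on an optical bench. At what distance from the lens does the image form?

Thin-lens equation: 1/s_i = 1/f − 1/s_o = 1/(11.80) − 1/(51.1) = 0.08475 − 0.01957 = 0.06518, so s_i = 15.3 cm.
The image is real, inverted and reduced, on the far side of the lens.

15.3 cm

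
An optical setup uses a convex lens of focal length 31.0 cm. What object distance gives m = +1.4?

8.86 cm

m = −d_i/d_o ⇒ d_i = −m·d_o.
1/f = 1/d_o + 1/d_i = 1/d_o − 1/(m·d_o) = (1 − 1/m)/d_o, so d_o = f(1 − 1/m) = (31.00)(1 − 1/(+1.4)) = 8.86 cm.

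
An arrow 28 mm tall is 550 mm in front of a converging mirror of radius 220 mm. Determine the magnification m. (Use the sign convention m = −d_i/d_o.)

m = -0.250

f = R/2 = 220/2 = 110.0 mm.
1/d_i = 1/f − 1/d_o = 1/(110.0) − 1/(550) = 0.007273, so d_i = 137.5 mm.
m = −d_i/d_o = −(137.5)/(550) = -0.250.
The image is real, inverted and reduced, in front of the mirror.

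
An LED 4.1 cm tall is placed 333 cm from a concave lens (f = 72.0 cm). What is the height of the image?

0.729 cm

For a concave lens, f = -72.0 cm.
1/d_i = 1/f − 1/d_o = 1/(-72.00) − 1/(333) = -0.01689, so d_i = -59.20 cm.
m = −d_i/d_o = +0.1778.
|h_i| = |m|·h_o = 0.1778 × 4.1 = 0.729 cm. The image is virtual, upright and reduced, on the same side as the object.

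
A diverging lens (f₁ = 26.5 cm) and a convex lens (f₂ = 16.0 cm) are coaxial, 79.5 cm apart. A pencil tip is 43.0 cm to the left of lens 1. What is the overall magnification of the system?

f₁ = −26.5 cm (diverging).
Lens 1: 1/d_i1 = 1/(-26.5) − 1/(43.0) = -0.06099, so d_i1 = -16.40 cm; m₁ = −d_i1/d_o1 = +0.3814.
d_o2 = 79.5 − (-16.40) = 95.90 cm.
Lens 2: 1/d_i2 = 1/(16.0) − 1/(95.90) = 0.05207, so d_i2 = 19.20 cm; m₂ = −d_i2/d_o2 = -0.2003.
m = m₁·m₂ = (+0.3814)(-0.2003) = -0.0764.

m = -0.0764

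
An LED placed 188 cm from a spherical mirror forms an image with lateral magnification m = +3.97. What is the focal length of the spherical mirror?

m = −d_i/d_o ⇒ d_i = −m·d_o = −(+3.97)·(188) = -746.4 cm.
1/f = 1/d_o + 1/d_i = 1/(188) + 1/(-746.4) = 0.003979, so f = 251 cm.
Since f is positive, the spherical mirror is concave.

f = 251 cm (concave)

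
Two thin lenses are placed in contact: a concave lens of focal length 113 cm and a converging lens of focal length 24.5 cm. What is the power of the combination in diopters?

P = +3.20 D

P₁ = 1/f₁ = 1/(-1.13 m) = -0.8850 D; P₂ = 1/f₂ = 1/(0.245 m) = +4.082 D.
For thin lenses in contact, P = P₁ + P₂ = (-0.8850) + (+4.082) = +3.20 D.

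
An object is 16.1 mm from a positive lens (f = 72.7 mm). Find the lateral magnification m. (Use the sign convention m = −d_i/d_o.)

m = +1.28

1/d_i = 1/f − 1/d_o = 1/(72.70) − 1/(16.1) = -0.04836, so d_i = -20.68 mm.
m = −d_i/d_o = −(-20.68)/(16.1) = +1.28.
The image is virtual, upright and enlarged, on the same side as the object.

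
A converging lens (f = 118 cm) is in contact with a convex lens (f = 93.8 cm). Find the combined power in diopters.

P = +1.91 D

P₁ = 1/f₁ = 1/(1.18 m) = +0.8475 D; P₂ = 1/f₂ = 1/(0.938 m) = +1.066 D.
For thin lenses in contact, P = P₁ + P₂ = (+0.8475) + (+1.066) = +1.91 D.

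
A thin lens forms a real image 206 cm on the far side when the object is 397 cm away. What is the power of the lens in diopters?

d_i = +206 cm.
1/f = 1/d_o + 1/d_i = 1/(397) + 1/(206) = 0.007373 cm⁻¹.
f = 135.6 cm = 1.356 m, so P = 1/f = +0.737 D.

P = +0.737 D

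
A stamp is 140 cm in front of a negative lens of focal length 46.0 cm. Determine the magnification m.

For a negative lens, f = -46.0 cm.
1/d_i = 1/f − 1/d_o = 1/(-46.00) − 1/(140) = -0.02888, so d_i = -34.62 cm.
m = −d_i/d_o = −(-34.62)/(140) = +0.247.
The image is virtual, upright and reduced, on the same side as the object.

m = +0.247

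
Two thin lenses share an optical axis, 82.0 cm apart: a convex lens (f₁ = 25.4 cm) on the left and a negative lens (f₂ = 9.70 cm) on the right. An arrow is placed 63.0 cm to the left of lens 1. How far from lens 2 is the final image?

Lens 1: 1/d_i1 = 1/f₁ − 1/d_o1 = 1/(25.4) − 1/(63.0) = 0.02350, so d_i1 = 42.56 cm.
The intermediate image is 42.56 cm to the right of lens 1, which is 82.0 − (42.56) = 39.44 cm to the left of lens 2, so d_o2 = +39.44 cm.
Lens 2 is diverging, so f₂ = −9.70 cm.
Lens 2: 1/d_i2 = 1/f₂ − 1/d_o2 = 1/(-9.70) − 1/(39.44) = -0.1284, so d_i2 = -7.79 cm.
The final image is virtual, 7.79 cm to the left of lens 2 (overall magnification ≈ -0.13).

7.79 cm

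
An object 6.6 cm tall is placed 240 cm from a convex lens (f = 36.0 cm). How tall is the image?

1.16 cm

1/d_i = 1/f − 1/d_o = 1/(36.00) − 1/(240) = 0.02361, so d_i = 42.35 cm.
m = −d_i/d_o = -0.1765.
|h_i| = |m|·h_o = 0.1765 × 6.6 = 1.16 cm. The image is real, inverted and reduced, on the far side of the lens.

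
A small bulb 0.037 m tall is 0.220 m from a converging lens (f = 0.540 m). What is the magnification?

m = +1.69

1/d_i = 1/f − 1/d_o = 1/(0.5400) − 1/(0.220) = -2.694, so d_i = -0.3713 m.
m = −d_i/d_o = −(-0.3713)/(0.220) = +1.69.
The image is virtual, upright and enlarged, on the same side as the object.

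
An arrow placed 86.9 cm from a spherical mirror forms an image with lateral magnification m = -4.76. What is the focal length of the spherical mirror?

m = −d_i/d_o ⇒ d_i = −m·d_o = −(-4.76)·(86.9) = 413.6 cm.
1/f = 1/d_o + 1/d_i = 1/(86.9) + 1/(413.6) = 0.01393, so f = 71.8 cm.
Since f is positive, the spherical mirror is concave.

f = 71.8 cm (concave)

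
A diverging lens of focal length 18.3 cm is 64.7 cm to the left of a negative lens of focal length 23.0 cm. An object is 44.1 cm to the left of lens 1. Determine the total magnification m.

m = +0.0670

f₁ = −18.3 cm (diverging).
Lens 1: 1/d_i1 = 1/(-18.3) − 1/(44.1) = -0.07732, so d_i1 = -12.93 cm; m₁ = −d_i1/d_o1 = +0.2932.
d_o2 = 64.7 − (-12.93) = 77.63 cm.
f₂ = −23.0 cm (diverging).
Lens 2: 1/d_i2 = 1/(-23.0) − 1/(77.63) = -0.05636, so d_i2 = -17.74 cm; m₂ = −d_i2/d_o2 = +0.2286.
m = m₁·m₂ = (+0.2932)(+0.2286) = +0.0670.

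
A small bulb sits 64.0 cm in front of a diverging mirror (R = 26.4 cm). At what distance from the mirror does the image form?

f = R/2 = 26.4/2 = 13.20 cm; for a diverging mirror, f = -13.20 cm.
Mirror equation: 1/d_i = 1/f − 1/d_o = 1/(-13.20) − 1/(64.0) = -0.07576 − 0.01562 = -0.09138, so d_i = -10.9 cm.
The image is virtual, upright and reduced, behind the mirror.

10.9 cm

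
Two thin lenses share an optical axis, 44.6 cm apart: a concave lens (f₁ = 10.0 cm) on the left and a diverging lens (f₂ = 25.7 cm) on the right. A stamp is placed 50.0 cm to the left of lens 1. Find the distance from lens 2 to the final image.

17.3 cm

Lens 1 is diverging, so f₁ = −10.0 cm.
Lens 1: 1/d_i1 = 1/f₁ − 1/d_o1 = 1/(-10.0) − 1/(50.0) = -0.1200, so d_i1 = -8.333 cm.
The intermediate image is 8.333 cm to the left of lens 1 (virtual), which is 44.6 − (-8.333) = 52.93 cm to the left of lens 2, so d_o2 = +52.93 cm.
Lens 2 is diverging, so f₂ = −25.7 cm.
Lens 2: 1/d_i2 = 1/f₂ − 1/d_o2 = 1/(-25.7) − 1/(52.93) = -0.05780, so d_i2 = -17.3 cm.
The final image is virtual, 17.3 cm to the left of lens 2 (overall magnification ≈ 0.054).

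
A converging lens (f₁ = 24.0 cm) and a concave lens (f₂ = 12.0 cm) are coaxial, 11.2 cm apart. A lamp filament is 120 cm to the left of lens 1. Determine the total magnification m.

Lens 1: 1/d_i1 = 1/(24.0) − 1/(120) = 0.03333, so d_i1 = 30.00 cm; m₁ = −d_i1/d_o1 = -0.2500.
d_o2 = 11.2 − (30.00) = -18.80 cm (virtual object).
f₂ = −12.0 cm (diverging).
Lens 2: 1/d_i2 = 1/(-12.0) − 1/(-18.80) = -0.03014, so d_i2 = -33.18 cm; m₂ = −d_i2/d_o2 = -1.765.
m = m₁·m₂ = (-0.2500)(-1.765) = +0.441.

m = +0.441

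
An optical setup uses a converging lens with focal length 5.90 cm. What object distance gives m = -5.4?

m = −d_i/d_o ⇒ d_i = −m·d_o.
1/f = 1/d_o + 1/d_i = 1/d_o − 1/(m·d_o) = (1 − 1/m)/d_o, so d_o = f(1 − 1/m) = (5.900)(1 − 1/(-5.4)) = 6.99 cm.

6.99 cm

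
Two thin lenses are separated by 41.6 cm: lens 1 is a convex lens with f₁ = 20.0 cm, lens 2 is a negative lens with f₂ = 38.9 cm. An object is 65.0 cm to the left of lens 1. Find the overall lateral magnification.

m = -0.335

Lens 1: 1/d_i1 = 1/(20.0) − 1/(65.0) = 0.03462, so d_i1 = 28.89 cm; m₁ = −d_i1/d_o1 = -0.4445.
d_o2 = 41.6 − (28.89) = 12.71 cm.
f₂ = −38.9 cm (diverging).
Lens 2: 1/d_i2 = 1/(-38.9) − 1/(12.71) = -0.1044, so d_i2 = -9.580 cm; m₂ = −d_i2/d_o2 = +0.7537.
m = m₁·m₂ = (-0.4445)(+0.7537) = -0.335.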